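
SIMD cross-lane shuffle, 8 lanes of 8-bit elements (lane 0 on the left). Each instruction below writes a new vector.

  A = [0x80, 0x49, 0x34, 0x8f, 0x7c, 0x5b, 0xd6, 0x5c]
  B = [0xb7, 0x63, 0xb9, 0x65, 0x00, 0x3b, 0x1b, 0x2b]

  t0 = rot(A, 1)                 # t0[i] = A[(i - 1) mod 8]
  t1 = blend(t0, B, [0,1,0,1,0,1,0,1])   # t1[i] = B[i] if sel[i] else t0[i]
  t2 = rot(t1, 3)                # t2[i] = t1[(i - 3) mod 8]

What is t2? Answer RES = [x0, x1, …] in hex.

RES = [ 0x3b  0x5b  0x2b  0x5c  0x63  0x49  0x65  0x8f ]

  t0: 5c 80 49 34 8f 7c 5b d6
  t1: 5c 63 49 65 8f 3b 5b 2b
  t2: 3b 5b 2b 5c 63 49 65 8f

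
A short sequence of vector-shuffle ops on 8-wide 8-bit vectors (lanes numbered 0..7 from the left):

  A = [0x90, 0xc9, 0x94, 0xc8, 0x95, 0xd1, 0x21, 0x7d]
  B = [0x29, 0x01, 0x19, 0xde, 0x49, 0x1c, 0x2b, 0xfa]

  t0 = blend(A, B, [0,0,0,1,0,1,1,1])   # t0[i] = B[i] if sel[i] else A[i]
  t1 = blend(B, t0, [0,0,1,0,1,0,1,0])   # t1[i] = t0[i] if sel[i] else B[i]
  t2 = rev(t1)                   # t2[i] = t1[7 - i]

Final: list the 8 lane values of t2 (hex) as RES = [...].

  t0: 90 c9 94 de 95 1c 2b fa
  t1: 29 01 94 de 95 1c 2b fa
  t2: fa 2b 1c 95 de 94 01 29

RES = [ 0xfa  0x2b  0x1c  0x95  0xde  0x94  0x01  0x29 ]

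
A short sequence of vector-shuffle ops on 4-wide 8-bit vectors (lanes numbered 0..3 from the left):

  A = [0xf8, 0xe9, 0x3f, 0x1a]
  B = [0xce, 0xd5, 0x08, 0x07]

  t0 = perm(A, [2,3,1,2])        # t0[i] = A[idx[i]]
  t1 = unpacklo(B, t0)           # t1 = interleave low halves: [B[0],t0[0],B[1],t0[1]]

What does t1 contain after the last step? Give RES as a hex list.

RES = [ 0xce  0x3f  0xd5  0x1a ]

→ t0 |3f|1a|e9|3f|
→ t1 |ce|3f|d5|1a|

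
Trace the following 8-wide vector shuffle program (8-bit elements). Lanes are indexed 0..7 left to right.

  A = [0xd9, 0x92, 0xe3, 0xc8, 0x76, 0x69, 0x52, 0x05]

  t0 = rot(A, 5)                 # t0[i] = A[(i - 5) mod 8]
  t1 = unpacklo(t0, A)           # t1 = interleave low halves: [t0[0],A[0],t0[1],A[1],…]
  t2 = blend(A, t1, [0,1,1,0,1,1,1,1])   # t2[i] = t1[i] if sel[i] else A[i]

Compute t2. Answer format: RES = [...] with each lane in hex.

→ t0 |c8|76|69|52|05|d9|92|e3|
→ t1 |c8|d9|76|92|69|e3|52|c8|
→ t2 |d9|d9|76|c8|69|e3|52|c8|

RES = [0xd9, 0xd9, 0x76, 0xc8, 0x69, 0xe3, 0x52, 0xc8]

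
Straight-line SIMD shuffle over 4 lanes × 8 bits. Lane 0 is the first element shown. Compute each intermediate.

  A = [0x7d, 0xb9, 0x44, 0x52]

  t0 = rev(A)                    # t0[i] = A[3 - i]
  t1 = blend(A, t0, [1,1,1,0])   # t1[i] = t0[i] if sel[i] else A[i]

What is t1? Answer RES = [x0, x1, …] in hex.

  t0: 52 44 b9 7d
  t1: 52 44 b9 52

RES = [ 0x52  0x44  0xb9  0x52 ]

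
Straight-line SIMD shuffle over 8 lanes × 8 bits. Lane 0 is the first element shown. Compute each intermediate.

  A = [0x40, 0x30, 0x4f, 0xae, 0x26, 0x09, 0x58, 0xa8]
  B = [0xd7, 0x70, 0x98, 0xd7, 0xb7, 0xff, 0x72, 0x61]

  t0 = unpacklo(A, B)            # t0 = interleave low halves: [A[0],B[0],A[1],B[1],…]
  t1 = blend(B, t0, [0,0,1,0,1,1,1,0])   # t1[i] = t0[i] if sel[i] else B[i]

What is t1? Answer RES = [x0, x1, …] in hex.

  t0: 40 d7 30 70 4f 98 ae d7
  t1: d7 70 30 d7 4f 98 ae 61

RES = [0xd7, 0x70, 0x30, 0xd7, 0x4f, 0x98, 0xae, 0x61]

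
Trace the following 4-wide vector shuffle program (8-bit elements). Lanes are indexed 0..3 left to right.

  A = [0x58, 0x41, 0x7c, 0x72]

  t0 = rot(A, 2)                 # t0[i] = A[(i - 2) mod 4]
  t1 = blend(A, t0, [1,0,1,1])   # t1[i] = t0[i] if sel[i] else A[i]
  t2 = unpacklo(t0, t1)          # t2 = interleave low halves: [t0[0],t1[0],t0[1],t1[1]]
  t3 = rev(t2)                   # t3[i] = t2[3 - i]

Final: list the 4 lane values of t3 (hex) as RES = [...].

RES = [0x41, 0x72, 0x7c, 0x7c]

  t0: 7c 72 58 41
  t1: 7c 41 58 41
  t2: 7c 7c 72 41
  t3: 41 72 7c 7c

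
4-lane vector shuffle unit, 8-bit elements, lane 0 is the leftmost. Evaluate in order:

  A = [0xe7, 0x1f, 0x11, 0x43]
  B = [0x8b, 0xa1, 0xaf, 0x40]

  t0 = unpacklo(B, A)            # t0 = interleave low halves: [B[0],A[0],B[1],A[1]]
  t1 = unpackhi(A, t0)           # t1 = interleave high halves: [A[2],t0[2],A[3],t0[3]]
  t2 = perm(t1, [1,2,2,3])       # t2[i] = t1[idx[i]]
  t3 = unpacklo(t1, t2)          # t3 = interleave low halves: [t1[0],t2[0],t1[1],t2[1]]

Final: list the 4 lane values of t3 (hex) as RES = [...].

RES = [0x11, 0xa1, 0xa1, 0x43]

→ t0 |8b|e7|a1|1f|
→ t1 |11|a1|43|1f|
→ t2 |a1|43|43|1f|
→ t3 |11|a1|a1|43|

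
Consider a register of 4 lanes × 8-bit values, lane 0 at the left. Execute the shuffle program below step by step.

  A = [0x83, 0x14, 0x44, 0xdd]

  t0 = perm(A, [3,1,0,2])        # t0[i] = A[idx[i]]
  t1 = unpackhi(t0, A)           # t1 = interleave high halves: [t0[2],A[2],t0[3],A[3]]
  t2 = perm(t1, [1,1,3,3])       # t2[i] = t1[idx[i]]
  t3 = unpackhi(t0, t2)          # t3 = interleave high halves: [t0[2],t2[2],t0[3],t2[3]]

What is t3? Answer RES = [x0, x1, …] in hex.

  t0: dd 14 83 44
  t1: 83 44 44 dd
  t2: 44 44 dd dd
  t3: 83 dd 44 dd

RES = [0x83, 0xdd, 0x44, 0xdd]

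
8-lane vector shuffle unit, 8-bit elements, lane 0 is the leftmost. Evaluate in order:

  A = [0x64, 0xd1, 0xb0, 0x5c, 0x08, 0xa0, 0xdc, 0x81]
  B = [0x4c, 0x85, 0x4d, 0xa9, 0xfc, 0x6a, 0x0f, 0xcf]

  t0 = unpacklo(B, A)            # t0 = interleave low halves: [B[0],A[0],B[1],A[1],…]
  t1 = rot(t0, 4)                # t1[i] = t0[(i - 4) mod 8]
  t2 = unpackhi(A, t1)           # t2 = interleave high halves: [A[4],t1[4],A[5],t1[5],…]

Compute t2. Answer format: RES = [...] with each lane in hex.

RES = [ 0x08  0x4c  0xa0  0x64  0xdc  0x85  0x81  0xd1 ]

t0 = [0x4c, 0x64, 0x85, 0xd1, 0x4d, 0xb0, 0xa9, 0x5c]
t1 = [0x4d, 0xb0, 0xa9, 0x5c, 0x4c, 0x64, 0x85, 0xd1]
t2 = [0x08, 0x4c, 0xa0, 0x64, 0xdc, 0x85, 0x81, 0xd1]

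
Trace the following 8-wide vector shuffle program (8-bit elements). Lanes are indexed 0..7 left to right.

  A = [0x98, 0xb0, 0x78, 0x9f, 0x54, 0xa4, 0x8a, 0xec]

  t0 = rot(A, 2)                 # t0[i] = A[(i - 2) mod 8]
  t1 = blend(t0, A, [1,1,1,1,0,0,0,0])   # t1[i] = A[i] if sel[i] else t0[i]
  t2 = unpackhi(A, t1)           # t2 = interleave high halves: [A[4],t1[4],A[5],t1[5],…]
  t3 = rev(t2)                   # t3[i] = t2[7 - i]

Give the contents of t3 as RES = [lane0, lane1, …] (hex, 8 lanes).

RES = [0xa4, 0xec, 0x54, 0x8a, 0x9f, 0xa4, 0x78, 0x54]

t0 = [0x8a, 0xec, 0x98, 0xb0, 0x78, 0x9f, 0x54, 0xa4]
t1 = [0x98, 0xb0, 0x78, 0x9f, 0x78, 0x9f, 0x54, 0xa4]
t2 = [0x54, 0x78, 0xa4, 0x9f, 0x8a, 0x54, 0xec, 0xa4]
t3 = [0xa4, 0xec, 0x54, 0x8a, 0x9f, 0xa4, 0x78, 0x54]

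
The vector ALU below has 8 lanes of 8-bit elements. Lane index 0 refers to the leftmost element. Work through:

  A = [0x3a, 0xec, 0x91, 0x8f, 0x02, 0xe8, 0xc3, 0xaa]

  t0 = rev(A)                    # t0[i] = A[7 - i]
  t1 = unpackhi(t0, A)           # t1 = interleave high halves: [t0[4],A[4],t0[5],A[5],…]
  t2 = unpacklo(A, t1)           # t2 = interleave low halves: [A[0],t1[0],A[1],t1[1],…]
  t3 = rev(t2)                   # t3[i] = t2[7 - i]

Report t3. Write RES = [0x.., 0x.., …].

RES = [ 0xe8  0x8f  0x91  0x91  0x02  0xec  0x8f  0x3a ]

t0 = [0xaa, 0xc3, 0xe8, 0x02, 0x8f, 0x91, 0xec, 0x3a]
t1 = [0x8f, 0x02, 0x91, 0xe8, 0xec, 0xc3, 0x3a, 0xaa]
t2 = [0x3a, 0x8f, 0xec, 0x02, 0x91, 0x91, 0x8f, 0xe8]
t3 = [0xe8, 0x8f, 0x91, 0x91, 0x02, 0xec, 0x8f, 0x3a]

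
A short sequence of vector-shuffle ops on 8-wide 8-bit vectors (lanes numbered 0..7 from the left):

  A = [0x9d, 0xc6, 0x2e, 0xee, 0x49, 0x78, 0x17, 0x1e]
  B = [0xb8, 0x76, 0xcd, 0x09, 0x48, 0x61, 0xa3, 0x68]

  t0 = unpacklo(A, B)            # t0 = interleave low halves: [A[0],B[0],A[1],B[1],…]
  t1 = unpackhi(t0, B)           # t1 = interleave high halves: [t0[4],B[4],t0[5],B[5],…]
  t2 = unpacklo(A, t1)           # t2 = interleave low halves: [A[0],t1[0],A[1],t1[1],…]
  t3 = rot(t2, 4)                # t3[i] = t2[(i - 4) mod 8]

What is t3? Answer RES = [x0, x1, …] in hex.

→ t0 |9d|b8|c6|76|2e|cd|ee|09|
→ t1 |2e|48|cd|61|ee|a3|09|68|
→ t2 |9d|2e|c6|48|2e|cd|ee|61|
→ t3 |2e|cd|ee|61|9d|2e|c6|48|

RES = [0x2e, 0xcd, 0xee, 0x61, 0x9d, 0x2e, 0xc6, 0x48]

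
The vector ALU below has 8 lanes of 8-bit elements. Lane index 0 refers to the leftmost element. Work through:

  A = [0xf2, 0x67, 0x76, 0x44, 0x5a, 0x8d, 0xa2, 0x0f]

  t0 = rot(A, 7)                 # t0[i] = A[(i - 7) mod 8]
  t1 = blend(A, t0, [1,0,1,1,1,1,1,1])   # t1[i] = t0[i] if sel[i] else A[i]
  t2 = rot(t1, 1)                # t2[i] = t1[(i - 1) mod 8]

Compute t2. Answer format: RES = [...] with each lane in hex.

t0 = [0x67, 0x76, 0x44, 0x5a, 0x8d, 0xa2, 0x0f, 0xf2]
t1 = [0x67, 0x67, 0x44, 0x5a, 0x8d, 0xa2, 0x0f, 0xf2]
t2 = [0xf2, 0x67, 0x67, 0x44, 0x5a, 0x8d, 0xa2, 0x0f]

RES = [ 0xf2  0x67  0x67  0x44  0x5a  0x8d  0xa2  0x0f ]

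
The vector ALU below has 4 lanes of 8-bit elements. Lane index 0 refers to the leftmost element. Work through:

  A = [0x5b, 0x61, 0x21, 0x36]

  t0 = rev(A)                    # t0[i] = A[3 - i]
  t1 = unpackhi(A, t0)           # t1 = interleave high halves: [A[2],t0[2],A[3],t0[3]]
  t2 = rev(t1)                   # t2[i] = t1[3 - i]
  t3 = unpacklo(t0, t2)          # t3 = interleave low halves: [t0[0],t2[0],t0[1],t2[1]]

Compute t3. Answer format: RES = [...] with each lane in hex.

→ t0 |36|21|61|5b|
→ t1 |21|61|36|5b|
→ t2 |5b|36|61|21|
→ t3 |36|5b|21|36|

RES = [ 0x36  0x5b  0x21  0x36 ]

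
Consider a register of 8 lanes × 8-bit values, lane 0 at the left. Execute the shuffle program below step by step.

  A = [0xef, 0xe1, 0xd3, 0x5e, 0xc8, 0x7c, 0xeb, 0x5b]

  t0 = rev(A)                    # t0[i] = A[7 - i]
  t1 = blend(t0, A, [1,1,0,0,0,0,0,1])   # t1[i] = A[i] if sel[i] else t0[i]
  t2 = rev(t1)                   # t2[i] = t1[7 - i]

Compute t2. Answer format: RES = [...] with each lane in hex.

RES = [ 0x5b  0xe1  0xd3  0x5e  0xc8  0x7c  0xe1  0xef ]

  t0: 5b eb 7c c8 5e d3 e1 ef
  t1: ef e1 7c c8 5e d3 e1 5b
  t2: 5b e1 d3 5e c8 7c e1 ef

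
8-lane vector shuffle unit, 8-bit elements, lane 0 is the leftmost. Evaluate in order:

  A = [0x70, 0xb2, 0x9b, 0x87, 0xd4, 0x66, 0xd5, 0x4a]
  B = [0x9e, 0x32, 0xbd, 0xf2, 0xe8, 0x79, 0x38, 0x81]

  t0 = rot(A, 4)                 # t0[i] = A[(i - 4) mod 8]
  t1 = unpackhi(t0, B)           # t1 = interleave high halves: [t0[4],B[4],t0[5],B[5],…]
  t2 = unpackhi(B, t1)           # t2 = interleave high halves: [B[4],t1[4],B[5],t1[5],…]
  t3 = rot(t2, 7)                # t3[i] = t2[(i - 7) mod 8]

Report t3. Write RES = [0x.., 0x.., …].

RES = [ 0x9b  0x79  0x38  0x38  0x87  0x81  0x81  0xe8 ]

t0 = [0xd4, 0x66, 0xd5, 0x4a, 0x70, 0xb2, 0x9b, 0x87]
t1 = [0x70, 0xe8, 0xb2, 0x79, 0x9b, 0x38, 0x87, 0x81]
t2 = [0xe8, 0x9b, 0x79, 0x38, 0x38, 0x87, 0x81, 0x81]
t3 = [0x9b, 0x79, 0x38, 0x38, 0x87, 0x81, 0x81, 0xe8]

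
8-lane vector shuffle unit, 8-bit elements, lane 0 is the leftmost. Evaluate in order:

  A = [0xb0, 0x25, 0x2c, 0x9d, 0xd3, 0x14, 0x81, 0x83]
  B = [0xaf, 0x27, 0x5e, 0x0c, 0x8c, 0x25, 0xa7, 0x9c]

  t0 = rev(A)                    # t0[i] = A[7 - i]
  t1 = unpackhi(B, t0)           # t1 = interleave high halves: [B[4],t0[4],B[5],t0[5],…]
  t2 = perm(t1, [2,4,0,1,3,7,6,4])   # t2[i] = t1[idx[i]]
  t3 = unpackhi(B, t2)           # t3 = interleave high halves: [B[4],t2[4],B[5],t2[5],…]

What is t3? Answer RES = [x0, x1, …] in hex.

→ t0 |83|81|14|d3|9d|2c|25|b0|
→ t1 |8c|9d|25|2c|a7|25|9c|b0|
→ t2 |25|a7|8c|9d|2c|b0|9c|a7|
→ t3 |8c|2c|25|b0|a7|9c|9c|a7|

RES = [0x8c, 0x2c, 0x25, 0xb0, 0xa7, 0x9c, 0x9c, 0xa7]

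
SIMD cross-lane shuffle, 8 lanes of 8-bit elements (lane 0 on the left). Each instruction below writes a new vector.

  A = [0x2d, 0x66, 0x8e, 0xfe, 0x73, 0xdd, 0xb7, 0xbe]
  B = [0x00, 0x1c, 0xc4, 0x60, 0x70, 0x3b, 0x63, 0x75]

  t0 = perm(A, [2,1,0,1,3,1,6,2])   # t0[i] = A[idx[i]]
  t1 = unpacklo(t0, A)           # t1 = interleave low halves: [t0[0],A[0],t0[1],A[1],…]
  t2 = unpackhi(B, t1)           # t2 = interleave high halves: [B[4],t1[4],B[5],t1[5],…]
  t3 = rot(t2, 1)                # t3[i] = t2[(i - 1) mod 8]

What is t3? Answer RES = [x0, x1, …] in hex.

t0 = [0x8e, 0x66, 0x2d, 0x66, 0xfe, 0x66, 0xb7, 0x8e]
t1 = [0x8e, 0x2d, 0x66, 0x66, 0x2d, 0x8e, 0x66, 0xfe]
t2 = [0x70, 0x2d, 0x3b, 0x8e, 0x63, 0x66, 0x75, 0xfe]
t3 = [0xfe, 0x70, 0x2d, 0x3b, 0x8e, 0x63, 0x66, 0x75]

RES = [ 0xfe  0x70  0x2d  0x3b  0x8e  0x63  0x66  0x75 ]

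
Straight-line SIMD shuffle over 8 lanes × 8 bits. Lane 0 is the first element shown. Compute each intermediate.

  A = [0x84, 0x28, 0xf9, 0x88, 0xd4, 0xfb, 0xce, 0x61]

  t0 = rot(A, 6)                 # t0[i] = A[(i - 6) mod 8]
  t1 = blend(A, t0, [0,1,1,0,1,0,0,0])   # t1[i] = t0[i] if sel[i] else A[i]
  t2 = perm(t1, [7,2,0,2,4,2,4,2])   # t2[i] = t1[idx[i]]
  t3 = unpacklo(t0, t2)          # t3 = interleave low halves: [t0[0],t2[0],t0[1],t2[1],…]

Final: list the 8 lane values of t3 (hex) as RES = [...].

RES = [ 0xf9  0x61  0x88  0xd4  0xd4  0x84  0xfb  0xd4 ]

  t0: f9 88 d4 fb ce 61 84 28
  t1: 84 88 d4 88 ce fb ce 61
  t2: 61 d4 84 d4 ce d4 ce d4
  t3: f9 61 88 d4 d4 84 fb d4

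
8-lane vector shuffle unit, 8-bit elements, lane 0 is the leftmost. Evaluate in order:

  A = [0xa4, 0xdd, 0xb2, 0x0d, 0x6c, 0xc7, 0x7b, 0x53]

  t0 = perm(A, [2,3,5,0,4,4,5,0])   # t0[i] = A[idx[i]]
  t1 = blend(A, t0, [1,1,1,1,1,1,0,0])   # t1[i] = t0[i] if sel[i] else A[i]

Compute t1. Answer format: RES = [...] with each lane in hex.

RES = [0xb2, 0x0d, 0xc7, 0xa4, 0x6c, 0x6c, 0x7b, 0x53]

t0 = [0xb2, 0x0d, 0xc7, 0xa4, 0x6c, 0x6c, 0xc7, 0xa4]
t1 = [0xb2, 0x0d, 0xc7, 0xa4, 0x6c, 0x6c, 0x7b, 0x53]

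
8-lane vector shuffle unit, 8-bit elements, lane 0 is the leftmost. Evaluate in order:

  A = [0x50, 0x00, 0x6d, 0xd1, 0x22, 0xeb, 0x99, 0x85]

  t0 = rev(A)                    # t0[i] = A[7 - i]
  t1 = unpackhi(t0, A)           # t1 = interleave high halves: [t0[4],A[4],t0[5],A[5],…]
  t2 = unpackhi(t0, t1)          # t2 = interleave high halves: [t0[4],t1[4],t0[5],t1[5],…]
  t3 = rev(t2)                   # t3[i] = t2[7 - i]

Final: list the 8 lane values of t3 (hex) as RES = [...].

→ t0 |85|99|eb|22|d1|6d|00|50|
→ t1 |d1|22|6d|eb|00|99|50|85|
→ t2 |d1|00|6d|99|00|50|50|85|
→ t3 |85|50|50|00|99|6d|00|d1|

RES = [0x85, 0x50, 0x50, 0x00, 0x99, 0x6d, 0x00, 0xd1]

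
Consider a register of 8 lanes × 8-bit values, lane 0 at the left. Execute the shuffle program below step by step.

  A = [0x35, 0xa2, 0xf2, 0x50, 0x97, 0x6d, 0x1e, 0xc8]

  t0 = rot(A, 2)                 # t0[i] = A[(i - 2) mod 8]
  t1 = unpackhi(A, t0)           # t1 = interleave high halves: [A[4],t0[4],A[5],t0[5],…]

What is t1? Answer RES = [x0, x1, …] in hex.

t0 = [0x1e, 0xc8, 0x35, 0xa2, 0xf2, 0x50, 0x97, 0x6d]
t1 = [0x97, 0xf2, 0x6d, 0x50, 0x1e, 0x97, 0xc8, 0x6d]

RES = [0x97, 0xf2, 0x6d, 0x50, 0x1e, 0x97, 0xc8, 0x6d]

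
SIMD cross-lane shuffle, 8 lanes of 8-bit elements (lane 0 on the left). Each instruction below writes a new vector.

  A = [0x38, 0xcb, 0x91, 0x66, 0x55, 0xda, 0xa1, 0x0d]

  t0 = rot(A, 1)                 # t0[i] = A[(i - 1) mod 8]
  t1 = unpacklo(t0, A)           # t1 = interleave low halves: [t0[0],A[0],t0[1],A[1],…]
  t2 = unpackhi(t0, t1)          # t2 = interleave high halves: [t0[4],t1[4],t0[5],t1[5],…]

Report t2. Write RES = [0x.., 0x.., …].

t0 = [0x0d, 0x38, 0xcb, 0x91, 0x66, 0x55, 0xda, 0xa1]
t1 = [0x0d, 0x38, 0x38, 0xcb, 0xcb, 0x91, 0x91, 0x66]
t2 = [0x66, 0xcb, 0x55, 0x91, 0xda, 0x91, 0xa1, 0x66]

RES = [0x66, 0xcb, 0x55, 0x91, 0xda, 0x91, 0xa1, 0x66]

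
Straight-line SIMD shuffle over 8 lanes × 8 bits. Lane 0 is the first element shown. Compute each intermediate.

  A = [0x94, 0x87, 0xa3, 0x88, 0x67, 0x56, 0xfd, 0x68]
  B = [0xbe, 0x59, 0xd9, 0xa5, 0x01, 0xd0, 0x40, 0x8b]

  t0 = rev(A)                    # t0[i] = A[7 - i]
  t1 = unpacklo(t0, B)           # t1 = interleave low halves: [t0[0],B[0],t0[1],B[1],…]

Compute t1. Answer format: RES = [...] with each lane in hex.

RES = [ 0x68  0xbe  0xfd  0x59  0x56  0xd9  0x67  0xa5 ]

t0 = [0x68, 0xfd, 0x56, 0x67, 0x88, 0xa3, 0x87, 0x94]
t1 = [0x68, 0xbe, 0xfd, 0x59, 0x56, 0xd9, 0x67, 0xa5]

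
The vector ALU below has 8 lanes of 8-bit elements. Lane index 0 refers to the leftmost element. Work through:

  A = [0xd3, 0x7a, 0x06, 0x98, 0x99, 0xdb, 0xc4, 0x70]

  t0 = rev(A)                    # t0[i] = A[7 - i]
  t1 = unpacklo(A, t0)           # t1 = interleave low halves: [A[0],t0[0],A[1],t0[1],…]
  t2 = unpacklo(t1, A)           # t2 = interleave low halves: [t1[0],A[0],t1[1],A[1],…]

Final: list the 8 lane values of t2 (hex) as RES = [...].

  t0: 70 c4 db 99 98 06 7a d3
  t1: d3 70 7a c4 06 db 98 99
  t2: d3 d3 70 7a 7a 06 c4 98

RES = [0xd3, 0xd3, 0x70, 0x7a, 0x7a, 0x06, 0xc4, 0x98]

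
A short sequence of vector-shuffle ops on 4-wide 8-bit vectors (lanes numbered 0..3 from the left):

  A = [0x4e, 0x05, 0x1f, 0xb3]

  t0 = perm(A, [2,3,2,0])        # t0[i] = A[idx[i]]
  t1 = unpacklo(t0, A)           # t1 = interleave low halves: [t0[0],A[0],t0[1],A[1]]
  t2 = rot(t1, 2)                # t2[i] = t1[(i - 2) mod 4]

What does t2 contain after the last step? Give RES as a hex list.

  t0: 1f b3 1f 4e
  t1: 1f 4e b3 05
  t2: b3 05 1f 4e

RES = [0xb3, 0x05, 0x1f, 0x4e]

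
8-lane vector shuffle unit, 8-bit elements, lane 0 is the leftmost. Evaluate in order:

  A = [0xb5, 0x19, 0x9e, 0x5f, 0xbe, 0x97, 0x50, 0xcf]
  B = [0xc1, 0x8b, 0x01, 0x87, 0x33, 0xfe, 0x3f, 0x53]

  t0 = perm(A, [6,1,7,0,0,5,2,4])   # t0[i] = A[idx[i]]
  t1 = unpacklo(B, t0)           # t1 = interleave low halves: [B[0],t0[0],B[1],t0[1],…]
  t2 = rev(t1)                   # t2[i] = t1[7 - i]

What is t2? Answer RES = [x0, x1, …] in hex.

  t0: 50 19 cf b5 b5 97 9e be
  t1: c1 50 8b 19 01 cf 87 b5
  t2: b5 87 cf 01 19 8b 50 c1

RES = [0xb5, 0x87, 0xcf, 0x01, 0x19, 0x8b, 0x50, 0xc1]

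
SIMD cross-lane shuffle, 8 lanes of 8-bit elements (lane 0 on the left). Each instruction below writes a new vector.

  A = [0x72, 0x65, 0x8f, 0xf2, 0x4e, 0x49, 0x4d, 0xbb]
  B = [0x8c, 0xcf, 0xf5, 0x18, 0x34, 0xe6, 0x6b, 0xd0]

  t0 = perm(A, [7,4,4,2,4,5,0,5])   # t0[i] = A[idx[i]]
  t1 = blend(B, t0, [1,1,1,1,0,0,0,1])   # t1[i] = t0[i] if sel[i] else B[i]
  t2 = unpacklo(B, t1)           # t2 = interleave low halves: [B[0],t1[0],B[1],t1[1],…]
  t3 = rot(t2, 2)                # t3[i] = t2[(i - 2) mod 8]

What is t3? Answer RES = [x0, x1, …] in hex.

RES = [ 0x18  0x8f  0x8c  0xbb  0xcf  0x4e  0xf5  0x4e ]

  t0: bb 4e 4e 8f 4e 49 72 49
  t1: bb 4e 4e 8f 34 e6 6b 49
  t2: 8c bb cf 4e f5 4e 18 8f
  t3: 18 8f 8c bb cf 4e f5 4e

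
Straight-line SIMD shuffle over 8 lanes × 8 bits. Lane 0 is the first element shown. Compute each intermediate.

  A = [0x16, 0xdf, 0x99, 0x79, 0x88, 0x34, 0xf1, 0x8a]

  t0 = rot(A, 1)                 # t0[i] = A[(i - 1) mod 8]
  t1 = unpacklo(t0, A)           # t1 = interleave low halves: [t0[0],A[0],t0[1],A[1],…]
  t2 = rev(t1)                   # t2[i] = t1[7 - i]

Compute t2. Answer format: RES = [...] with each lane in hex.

  t0: 8a 16 df 99 79 88 34 f1
  t1: 8a 16 16 df df 99 99 79
  t2: 79 99 99 df df 16 16 8a

RES = [0x79, 0x99, 0x99, 0xdf, 0xdf, 0x16, 0x16, 0x8a]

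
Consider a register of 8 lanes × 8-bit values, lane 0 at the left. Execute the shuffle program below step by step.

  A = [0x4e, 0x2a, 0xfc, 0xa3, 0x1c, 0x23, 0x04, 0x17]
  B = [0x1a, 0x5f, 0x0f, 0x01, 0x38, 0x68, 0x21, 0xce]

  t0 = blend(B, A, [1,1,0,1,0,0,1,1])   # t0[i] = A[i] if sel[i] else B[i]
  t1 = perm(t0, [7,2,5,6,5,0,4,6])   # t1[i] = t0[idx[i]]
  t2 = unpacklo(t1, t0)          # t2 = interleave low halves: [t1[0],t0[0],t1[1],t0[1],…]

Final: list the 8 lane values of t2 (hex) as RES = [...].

RES = [ 0x17  0x4e  0x0f  0x2a  0x68  0x0f  0x04  0xa3 ]

→ t0 |4e|2a|0f|a3|38|68|04|17|
→ t1 |17|0f|68|04|68|4e|38|04|
→ t2 |17|4e|0f|2a|68|0f|04|a3|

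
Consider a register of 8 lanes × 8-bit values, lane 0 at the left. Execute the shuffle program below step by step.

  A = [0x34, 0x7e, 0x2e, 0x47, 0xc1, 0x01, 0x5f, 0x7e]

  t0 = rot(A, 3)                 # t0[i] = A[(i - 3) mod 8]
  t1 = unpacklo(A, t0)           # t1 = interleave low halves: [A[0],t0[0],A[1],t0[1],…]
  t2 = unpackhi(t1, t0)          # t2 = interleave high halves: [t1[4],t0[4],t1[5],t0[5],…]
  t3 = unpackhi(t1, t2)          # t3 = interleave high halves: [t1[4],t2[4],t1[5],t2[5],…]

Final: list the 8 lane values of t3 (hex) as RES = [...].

RES = [ 0x2e  0x47  0x7e  0x47  0x47  0x34  0x34  0xc1 ]

t0 = [0x01, 0x5f, 0x7e, 0x34, 0x7e, 0x2e, 0x47, 0xc1]
t1 = [0x34, 0x01, 0x7e, 0x5f, 0x2e, 0x7e, 0x47, 0x34]
t2 = [0x2e, 0x7e, 0x7e, 0x2e, 0x47, 0x47, 0x34, 0xc1]
t3 = [0x2e, 0x47, 0x7e, 0x47, 0x47, 0x34, 0x34, 0xc1]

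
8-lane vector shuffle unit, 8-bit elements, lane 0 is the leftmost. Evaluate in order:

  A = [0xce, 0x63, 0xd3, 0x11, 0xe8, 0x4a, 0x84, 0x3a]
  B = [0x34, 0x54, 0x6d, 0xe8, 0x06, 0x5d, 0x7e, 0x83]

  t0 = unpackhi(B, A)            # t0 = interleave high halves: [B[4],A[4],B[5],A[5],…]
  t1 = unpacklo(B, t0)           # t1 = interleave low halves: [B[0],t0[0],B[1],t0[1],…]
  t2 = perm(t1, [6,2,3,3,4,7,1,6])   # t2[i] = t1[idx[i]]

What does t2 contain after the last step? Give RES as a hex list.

→ t0 |06|e8|5d|4a|7e|84|83|3a|
→ t1 |34|06|54|e8|6d|5d|e8|4a|
→ t2 |e8|54|e8|e8|6d|4a|06|e8|

RES = [ 0xe8  0x54  0xe8  0xe8  0x6d  0x4a  0x06  0xe8 ]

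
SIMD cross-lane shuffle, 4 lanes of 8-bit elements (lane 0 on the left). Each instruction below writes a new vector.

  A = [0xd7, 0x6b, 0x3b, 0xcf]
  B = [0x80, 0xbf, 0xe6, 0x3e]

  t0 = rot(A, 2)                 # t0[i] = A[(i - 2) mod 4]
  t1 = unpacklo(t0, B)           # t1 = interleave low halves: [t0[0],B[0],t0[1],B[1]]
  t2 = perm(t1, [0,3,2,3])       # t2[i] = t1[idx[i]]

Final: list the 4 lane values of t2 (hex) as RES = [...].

RES = [0x3b, 0xbf, 0xcf, 0xbf]

t0 = [0x3b, 0xcf, 0xd7, 0x6b]
t1 = [0x3b, 0x80, 0xcf, 0xbf]
t2 = [0x3b, 0xbf, 0xcf, 0xbf]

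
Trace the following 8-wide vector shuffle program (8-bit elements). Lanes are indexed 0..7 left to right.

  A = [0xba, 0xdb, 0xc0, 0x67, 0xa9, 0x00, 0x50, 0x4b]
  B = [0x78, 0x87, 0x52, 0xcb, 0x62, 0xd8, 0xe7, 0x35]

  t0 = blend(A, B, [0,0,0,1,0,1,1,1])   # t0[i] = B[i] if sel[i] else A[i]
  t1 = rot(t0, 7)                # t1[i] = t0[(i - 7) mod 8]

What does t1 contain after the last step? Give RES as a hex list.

RES = [ 0xdb  0xc0  0xcb  0xa9  0xd8  0xe7  0x35  0xba ]

t0 = [0xba, 0xdb, 0xc0, 0xcb, 0xa9, 0xd8, 0xe7, 0x35]
t1 = [0xdb, 0xc0, 0xcb, 0xa9, 0xd8, 0xe7, 0x35, 0xba]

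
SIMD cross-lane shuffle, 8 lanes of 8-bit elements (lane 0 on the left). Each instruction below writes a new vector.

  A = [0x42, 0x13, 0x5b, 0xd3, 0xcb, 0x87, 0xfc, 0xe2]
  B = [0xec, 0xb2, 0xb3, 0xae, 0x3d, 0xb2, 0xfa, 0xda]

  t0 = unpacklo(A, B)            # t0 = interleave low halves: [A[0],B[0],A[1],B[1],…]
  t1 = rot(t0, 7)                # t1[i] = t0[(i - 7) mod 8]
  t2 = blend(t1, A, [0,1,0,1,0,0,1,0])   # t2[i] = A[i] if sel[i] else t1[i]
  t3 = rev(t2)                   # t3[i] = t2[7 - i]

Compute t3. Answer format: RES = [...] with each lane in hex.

RES = [0x42, 0xfc, 0xd3, 0xb3, 0xd3, 0xb2, 0x13, 0xec]

t0 = [0x42, 0xec, 0x13, 0xb2, 0x5b, 0xb3, 0xd3, 0xae]
t1 = [0xec, 0x13, 0xb2, 0x5b, 0xb3, 0xd3, 0xae, 0x42]
t2 = [0xec, 0x13, 0xb2, 0xd3, 0xb3, 0xd3, 0xfc, 0x42]
t3 = [0x42, 0xfc, 0xd3, 0xb3, 0xd3, 0xb2, 0x13, 0xec]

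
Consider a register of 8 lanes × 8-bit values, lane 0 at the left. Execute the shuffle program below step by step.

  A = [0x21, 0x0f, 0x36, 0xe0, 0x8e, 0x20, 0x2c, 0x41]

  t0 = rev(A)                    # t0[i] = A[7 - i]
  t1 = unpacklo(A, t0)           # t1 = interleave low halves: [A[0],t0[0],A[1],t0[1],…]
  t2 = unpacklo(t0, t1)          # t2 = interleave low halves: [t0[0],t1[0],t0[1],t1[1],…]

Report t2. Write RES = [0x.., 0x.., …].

RES = [ 0x41  0x21  0x2c  0x41  0x20  0x0f  0x8e  0x2c ]

  t0: 41 2c 20 8e e0 36 0f 21
  t1: 21 41 0f 2c 36 20 e0 8e
  t2: 41 21 2c 41 20 0f 8e 2c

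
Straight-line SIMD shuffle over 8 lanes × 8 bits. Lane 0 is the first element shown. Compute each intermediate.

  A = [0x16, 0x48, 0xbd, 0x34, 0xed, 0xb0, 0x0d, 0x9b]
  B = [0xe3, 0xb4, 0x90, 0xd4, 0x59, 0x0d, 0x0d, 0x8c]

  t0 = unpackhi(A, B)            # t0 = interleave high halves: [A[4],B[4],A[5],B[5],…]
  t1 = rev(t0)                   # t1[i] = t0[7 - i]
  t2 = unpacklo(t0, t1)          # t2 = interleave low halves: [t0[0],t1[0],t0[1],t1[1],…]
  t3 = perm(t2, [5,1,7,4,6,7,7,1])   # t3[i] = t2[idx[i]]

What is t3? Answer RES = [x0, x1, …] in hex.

RES = [0x0d, 0x8c, 0x0d, 0xb0, 0x0d, 0x0d, 0x0d, 0x8c]

t0 = [0xed, 0x59, 0xb0, 0x0d, 0x0d, 0x0d, 0x9b, 0x8c]
t1 = [0x8c, 0x9b, 0x0d, 0x0d, 0x0d, 0xb0, 0x59, 0xed]
t2 = [0xed, 0x8c, 0x59, 0x9b, 0xb0, 0x0d, 0x0d, 0x0d]
t3 = [0x0d, 0x8c, 0x0d, 0xb0, 0x0d, 0x0d, 0x0d, 0x8c]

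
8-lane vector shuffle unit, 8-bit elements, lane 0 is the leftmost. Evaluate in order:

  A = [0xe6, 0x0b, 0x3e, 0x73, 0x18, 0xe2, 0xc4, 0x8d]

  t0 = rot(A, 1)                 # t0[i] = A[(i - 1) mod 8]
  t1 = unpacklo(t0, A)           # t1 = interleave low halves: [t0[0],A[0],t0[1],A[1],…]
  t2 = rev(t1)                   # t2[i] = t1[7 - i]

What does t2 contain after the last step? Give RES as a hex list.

t0 = [0x8d, 0xe6, 0x0b, 0x3e, 0x73, 0x18, 0xe2, 0xc4]
t1 = [0x8d, 0xe6, 0xe6, 0x0b, 0x0b, 0x3e, 0x3e, 0x73]
t2 = [0x73, 0x3e, 0x3e, 0x0b, 0x0b, 0xe6, 0xe6, 0x8d]

RES = [ 0x73  0x3e  0x3e  0x0b  0x0b  0xe6  0xe6  0x8d ]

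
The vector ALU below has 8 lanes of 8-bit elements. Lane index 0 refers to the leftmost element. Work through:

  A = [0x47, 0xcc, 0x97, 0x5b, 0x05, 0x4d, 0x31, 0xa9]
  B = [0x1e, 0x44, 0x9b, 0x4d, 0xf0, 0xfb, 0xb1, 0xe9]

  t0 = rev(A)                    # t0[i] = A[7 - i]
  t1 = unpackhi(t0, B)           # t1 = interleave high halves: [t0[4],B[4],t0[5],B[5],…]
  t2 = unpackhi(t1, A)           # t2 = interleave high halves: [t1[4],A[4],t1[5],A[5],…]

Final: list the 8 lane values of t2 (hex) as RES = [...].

RES = [ 0xcc  0x05  0xb1  0x4d  0x47  0x31  0xe9  0xa9 ]

t0 = [0xa9, 0x31, 0x4d, 0x05, 0x5b, 0x97, 0xcc, 0x47]
t1 = [0x5b, 0xf0, 0x97, 0xfb, 0xcc, 0xb1, 0x47, 0xe9]
t2 = [0xcc, 0x05, 0xb1, 0x4d, 0x47, 0x31, 0xe9, 0xa9]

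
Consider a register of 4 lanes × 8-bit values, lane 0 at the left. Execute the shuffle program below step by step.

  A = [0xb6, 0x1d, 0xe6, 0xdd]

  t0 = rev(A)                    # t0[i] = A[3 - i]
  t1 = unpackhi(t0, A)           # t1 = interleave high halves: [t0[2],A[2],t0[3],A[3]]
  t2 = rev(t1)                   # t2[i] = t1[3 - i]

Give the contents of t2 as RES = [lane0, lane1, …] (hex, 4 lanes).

t0 = [0xdd, 0xe6, 0x1d, 0xb6]
t1 = [0x1d, 0xe6, 0xb6, 0xdd]
t2 = [0xdd, 0xb6, 0xe6, 0x1d]

RES = [0xdd, 0xb6, 0xe6, 0x1d]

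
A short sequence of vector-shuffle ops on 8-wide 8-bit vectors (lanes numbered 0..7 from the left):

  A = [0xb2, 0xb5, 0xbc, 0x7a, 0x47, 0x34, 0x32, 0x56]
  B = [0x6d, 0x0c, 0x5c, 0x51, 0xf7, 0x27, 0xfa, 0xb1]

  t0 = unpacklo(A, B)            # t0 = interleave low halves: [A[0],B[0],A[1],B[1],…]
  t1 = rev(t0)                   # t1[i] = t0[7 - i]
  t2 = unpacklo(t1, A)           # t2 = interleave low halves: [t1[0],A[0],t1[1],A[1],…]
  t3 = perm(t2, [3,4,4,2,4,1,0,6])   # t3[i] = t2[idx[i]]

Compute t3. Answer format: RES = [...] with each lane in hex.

RES = [0xb5, 0x5c, 0x5c, 0x7a, 0x5c, 0xb2, 0x51, 0xbc]

t0 = [0xb2, 0x6d, 0xb5, 0x0c, 0xbc, 0x5c, 0x7a, 0x51]
t1 = [0x51, 0x7a, 0x5c, 0xbc, 0x0c, 0xb5, 0x6d, 0xb2]
t2 = [0x51, 0xb2, 0x7a, 0xb5, 0x5c, 0xbc, 0xbc, 0x7a]
t3 = [0xb5, 0x5c, 0x5c, 0x7a, 0x5c, 0xb2, 0x51, 0xbc]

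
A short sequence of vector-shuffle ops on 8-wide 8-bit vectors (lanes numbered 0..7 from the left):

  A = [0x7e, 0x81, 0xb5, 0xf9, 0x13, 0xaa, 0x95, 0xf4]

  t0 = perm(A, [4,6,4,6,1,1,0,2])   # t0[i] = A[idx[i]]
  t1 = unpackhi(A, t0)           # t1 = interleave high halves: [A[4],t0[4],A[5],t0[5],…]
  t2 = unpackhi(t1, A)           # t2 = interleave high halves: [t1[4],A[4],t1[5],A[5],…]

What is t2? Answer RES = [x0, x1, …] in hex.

→ t0 |13|95|13|95|81|81|7e|b5|
→ t1 |13|81|aa|81|95|7e|f4|b5|
→ t2 |95|13|7e|aa|f4|95|b5|f4|

RES = [0x95, 0x13, 0x7e, 0xaa, 0xf4, 0x95, 0xb5, 0xf4]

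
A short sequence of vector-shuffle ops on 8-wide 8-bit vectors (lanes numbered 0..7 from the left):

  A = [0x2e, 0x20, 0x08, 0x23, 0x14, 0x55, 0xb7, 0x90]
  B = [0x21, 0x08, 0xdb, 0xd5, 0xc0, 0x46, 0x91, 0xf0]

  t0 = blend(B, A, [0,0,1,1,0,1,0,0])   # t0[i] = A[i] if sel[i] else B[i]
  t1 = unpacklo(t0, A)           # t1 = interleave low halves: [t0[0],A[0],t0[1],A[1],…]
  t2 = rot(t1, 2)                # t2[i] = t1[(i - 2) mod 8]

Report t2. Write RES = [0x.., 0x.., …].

RES = [0x23, 0x23, 0x21, 0x2e, 0x08, 0x20, 0x08, 0x08]

t0 = [0x21, 0x08, 0x08, 0x23, 0xc0, 0x55, 0x91, 0xf0]
t1 = [0x21, 0x2e, 0x08, 0x20, 0x08, 0x08, 0x23, 0x23]
t2 = [0x23, 0x23, 0x21, 0x2e, 0x08, 0x20, 0x08, 0x08]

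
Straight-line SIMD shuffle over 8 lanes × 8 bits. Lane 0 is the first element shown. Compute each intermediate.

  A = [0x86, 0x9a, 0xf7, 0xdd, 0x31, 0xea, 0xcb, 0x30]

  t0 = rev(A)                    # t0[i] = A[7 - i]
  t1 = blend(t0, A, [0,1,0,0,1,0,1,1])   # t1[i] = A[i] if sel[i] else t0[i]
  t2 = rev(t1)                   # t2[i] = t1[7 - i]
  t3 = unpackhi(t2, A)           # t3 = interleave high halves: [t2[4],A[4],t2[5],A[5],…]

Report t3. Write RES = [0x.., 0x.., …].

RES = [ 0x31  0x31  0xea  0xea  0x9a  0xcb  0x30  0x30 ]

  t0: 30 cb ea 31 dd f7 9a 86
  t1: 30 9a ea 31 31 f7 cb 30
  t2: 30 cb f7 31 31 ea 9a 30
  t3: 31 31 ea ea 9a cb 30 30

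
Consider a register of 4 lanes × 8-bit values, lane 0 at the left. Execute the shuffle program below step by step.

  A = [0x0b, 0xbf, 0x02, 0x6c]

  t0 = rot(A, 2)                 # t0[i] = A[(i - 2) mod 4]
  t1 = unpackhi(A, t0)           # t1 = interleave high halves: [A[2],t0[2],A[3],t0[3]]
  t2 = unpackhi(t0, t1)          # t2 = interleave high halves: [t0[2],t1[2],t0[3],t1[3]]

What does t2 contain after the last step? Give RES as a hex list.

  t0: 02 6c 0b bf
  t1: 02 0b 6c bf
  t2: 0b 6c bf bf

RES = [ 0x0b  0x6c  0xbf  0xbf ]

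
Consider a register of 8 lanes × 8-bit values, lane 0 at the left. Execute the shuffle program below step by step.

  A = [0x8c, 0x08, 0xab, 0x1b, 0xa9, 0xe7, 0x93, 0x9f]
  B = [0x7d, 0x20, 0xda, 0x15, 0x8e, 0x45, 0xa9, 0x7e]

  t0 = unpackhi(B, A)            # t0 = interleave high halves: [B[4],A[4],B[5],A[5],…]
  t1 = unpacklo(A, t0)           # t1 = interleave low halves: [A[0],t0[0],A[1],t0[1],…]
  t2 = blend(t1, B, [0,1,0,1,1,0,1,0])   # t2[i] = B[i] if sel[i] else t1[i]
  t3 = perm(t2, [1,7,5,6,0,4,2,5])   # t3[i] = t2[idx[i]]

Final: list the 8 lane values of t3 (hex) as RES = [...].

RES = [ 0x20  0xe7  0x45  0xa9  0x8c  0x8e  0x08  0x45 ]

t0 = [0x8e, 0xa9, 0x45, 0xe7, 0xa9, 0x93, 0x7e, 0x9f]
t1 = [0x8c, 0x8e, 0x08, 0xa9, 0xab, 0x45, 0x1b, 0xe7]
t2 = [0x8c, 0x20, 0x08, 0x15, 0x8e, 0x45, 0xa9, 0xe7]
t3 = [0x20, 0xe7, 0x45, 0xa9, 0x8c, 0x8e, 0x08, 0x45]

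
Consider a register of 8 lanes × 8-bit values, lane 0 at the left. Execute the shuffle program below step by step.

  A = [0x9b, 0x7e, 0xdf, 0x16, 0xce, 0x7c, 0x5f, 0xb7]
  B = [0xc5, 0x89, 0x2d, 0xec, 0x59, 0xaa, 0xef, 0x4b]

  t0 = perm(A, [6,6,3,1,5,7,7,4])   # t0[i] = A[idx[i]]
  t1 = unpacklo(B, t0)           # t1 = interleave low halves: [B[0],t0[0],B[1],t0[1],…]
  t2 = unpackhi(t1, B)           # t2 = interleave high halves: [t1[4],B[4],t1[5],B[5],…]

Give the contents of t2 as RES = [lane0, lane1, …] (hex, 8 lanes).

→ t0 |5f|5f|16|7e|7c|b7|b7|ce|
→ t1 |c5|5f|89|5f|2d|16|ec|7e|
→ t2 |2d|59|16|aa|ec|ef|7e|4b|

RES = [ 0x2d  0x59  0x16  0xaa  0xec  0xef  0x7e  0x4b ]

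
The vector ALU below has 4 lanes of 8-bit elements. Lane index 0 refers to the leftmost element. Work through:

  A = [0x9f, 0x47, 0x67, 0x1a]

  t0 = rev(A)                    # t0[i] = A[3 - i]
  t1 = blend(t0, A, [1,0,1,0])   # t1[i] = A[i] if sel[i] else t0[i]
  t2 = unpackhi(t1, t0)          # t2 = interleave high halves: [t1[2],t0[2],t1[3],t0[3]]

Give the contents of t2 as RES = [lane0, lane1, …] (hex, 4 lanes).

t0 = [0x1a, 0x67, 0x47, 0x9f]
t1 = [0x9f, 0x67, 0x67, 0x9f]
t2 = [0x67, 0x47, 0x9f, 0x9f]

RES = [0x67, 0x47, 0x9f, 0x9f]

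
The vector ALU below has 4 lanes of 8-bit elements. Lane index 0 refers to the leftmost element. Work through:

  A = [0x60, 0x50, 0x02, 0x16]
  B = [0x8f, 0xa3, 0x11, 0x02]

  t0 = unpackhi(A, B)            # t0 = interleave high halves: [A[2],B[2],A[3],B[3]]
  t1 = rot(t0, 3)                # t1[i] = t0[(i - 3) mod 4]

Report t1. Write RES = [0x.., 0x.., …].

t0 = [0x02, 0x11, 0x16, 0x02]
t1 = [0x11, 0x16, 0x02, 0x02]

RES = [ 0x11  0x16  0x02  0x02 ]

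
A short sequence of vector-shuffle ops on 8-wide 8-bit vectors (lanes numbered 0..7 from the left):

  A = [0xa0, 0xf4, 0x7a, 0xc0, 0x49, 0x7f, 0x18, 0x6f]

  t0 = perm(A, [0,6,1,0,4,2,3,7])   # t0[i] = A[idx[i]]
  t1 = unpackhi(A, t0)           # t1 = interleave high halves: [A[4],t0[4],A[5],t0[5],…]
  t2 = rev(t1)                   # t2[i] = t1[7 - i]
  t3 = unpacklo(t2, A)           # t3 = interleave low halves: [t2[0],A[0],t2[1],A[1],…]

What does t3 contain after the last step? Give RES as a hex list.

RES = [ 0x6f  0xa0  0x6f  0xf4  0xc0  0x7a  0x18  0xc0 ]

  t0: a0 18 f4 a0 49 7a c0 6f
  t1: 49 49 7f 7a 18 c0 6f 6f
  t2: 6f 6f c0 18 7a 7f 49 49
  t3: 6f a0 6f f4 c0 7a 18 c0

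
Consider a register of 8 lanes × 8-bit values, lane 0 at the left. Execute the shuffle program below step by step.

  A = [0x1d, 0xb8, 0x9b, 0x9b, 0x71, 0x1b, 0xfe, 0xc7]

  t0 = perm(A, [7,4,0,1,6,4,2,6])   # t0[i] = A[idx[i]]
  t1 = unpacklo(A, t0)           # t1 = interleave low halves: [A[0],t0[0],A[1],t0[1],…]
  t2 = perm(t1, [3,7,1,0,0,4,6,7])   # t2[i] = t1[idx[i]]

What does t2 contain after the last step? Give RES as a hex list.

t0 = [0xc7, 0x71, 0x1d, 0xb8, 0xfe, 0x71, 0x9b, 0xfe]
t1 = [0x1d, 0xc7, 0xb8, 0x71, 0x9b, 0x1d, 0x9b, 0xb8]
t2 = [0x71, 0xb8, 0xc7, 0x1d, 0x1d, 0x9b, 0x9b, 0xb8]

RES = [ 0x71  0xb8  0xc7  0x1d  0x1d  0x9b  0x9b  0xb8 ]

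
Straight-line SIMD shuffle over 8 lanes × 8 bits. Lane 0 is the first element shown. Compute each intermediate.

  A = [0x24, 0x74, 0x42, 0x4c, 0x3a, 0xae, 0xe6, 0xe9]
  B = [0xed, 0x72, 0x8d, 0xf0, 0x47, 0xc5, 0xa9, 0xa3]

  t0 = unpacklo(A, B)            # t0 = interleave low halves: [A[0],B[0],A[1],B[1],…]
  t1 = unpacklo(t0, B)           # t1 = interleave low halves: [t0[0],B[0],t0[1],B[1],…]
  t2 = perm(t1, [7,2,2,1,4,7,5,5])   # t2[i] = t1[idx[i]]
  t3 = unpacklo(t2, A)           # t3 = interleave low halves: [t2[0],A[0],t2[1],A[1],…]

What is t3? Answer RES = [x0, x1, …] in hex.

RES = [ 0xf0  0x24  0xed  0x74  0xed  0x42  0xed  0x4c ]

  t0: 24 ed 74 72 42 8d 4c f0
  t1: 24 ed ed 72 74 8d 72 f0
  t2: f0 ed ed ed 74 f0 8d 8d
  t3: f0 24 ed 74 ed 42 ed 4c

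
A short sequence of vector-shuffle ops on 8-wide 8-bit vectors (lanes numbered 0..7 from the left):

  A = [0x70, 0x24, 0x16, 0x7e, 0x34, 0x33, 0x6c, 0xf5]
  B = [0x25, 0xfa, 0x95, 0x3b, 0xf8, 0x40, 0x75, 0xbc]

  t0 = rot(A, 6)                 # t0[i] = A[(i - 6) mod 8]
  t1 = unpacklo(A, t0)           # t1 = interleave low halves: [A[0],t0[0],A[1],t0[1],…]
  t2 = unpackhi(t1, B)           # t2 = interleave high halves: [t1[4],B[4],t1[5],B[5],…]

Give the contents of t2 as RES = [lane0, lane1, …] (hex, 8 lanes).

RES = [ 0x16  0xf8  0x34  0x40  0x7e  0x75  0x33  0xbc ]

→ t0 |16|7e|34|33|6c|f5|70|24|
→ t1 |70|16|24|7e|16|34|7e|33|
→ t2 |16|f8|34|40|7e|75|33|bc|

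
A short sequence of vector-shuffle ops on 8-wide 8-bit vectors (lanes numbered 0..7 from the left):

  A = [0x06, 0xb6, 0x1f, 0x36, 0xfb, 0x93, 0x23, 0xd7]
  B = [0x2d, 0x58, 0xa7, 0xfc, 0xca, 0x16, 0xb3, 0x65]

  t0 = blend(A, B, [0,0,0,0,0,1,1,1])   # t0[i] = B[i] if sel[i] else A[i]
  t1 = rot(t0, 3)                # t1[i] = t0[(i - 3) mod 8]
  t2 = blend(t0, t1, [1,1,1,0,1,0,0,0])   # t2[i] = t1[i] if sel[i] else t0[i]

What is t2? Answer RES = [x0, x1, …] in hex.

  t0: 06 b6 1f 36 fb 16 b3 65
  t1: 16 b3 65 06 b6 1f 36 fb
  t2: 16 b3 65 36 b6 16 b3 65

RES = [0x16, 0xb3, 0x65, 0x36, 0xb6, 0x16, 0xb3, 0x65]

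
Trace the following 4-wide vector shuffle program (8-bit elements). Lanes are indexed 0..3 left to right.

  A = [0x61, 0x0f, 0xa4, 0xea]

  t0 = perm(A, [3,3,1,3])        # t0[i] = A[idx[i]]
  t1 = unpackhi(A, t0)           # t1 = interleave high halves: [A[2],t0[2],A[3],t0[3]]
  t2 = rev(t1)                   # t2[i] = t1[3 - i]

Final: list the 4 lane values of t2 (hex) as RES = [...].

  t0: ea ea 0f ea
  t1: a4 0f ea ea
  t2: ea ea 0f a4

RES = [ 0xea  0xea  0x0f  0xa4 ]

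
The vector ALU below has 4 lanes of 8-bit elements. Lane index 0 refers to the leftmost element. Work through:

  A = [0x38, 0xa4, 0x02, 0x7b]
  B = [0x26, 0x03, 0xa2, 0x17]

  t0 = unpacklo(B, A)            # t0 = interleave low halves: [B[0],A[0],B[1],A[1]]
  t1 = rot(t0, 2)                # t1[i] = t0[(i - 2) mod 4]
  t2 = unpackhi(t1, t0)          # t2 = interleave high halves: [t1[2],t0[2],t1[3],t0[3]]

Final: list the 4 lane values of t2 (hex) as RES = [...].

t0 = [0x26, 0x38, 0x03, 0xa4]
t1 = [0x03, 0xa4, 0x26, 0x38]
t2 = [0x26, 0x03, 0x38, 0xa4]

RES = [ 0x26  0x03  0x38  0xa4 ]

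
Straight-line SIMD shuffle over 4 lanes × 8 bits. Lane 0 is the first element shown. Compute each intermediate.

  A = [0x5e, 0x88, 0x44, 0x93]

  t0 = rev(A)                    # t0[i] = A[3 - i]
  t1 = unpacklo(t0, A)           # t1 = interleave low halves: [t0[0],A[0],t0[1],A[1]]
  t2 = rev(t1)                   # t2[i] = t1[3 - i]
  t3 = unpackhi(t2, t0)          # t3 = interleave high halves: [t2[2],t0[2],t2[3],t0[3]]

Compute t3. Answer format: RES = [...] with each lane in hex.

t0 = [0x93, 0x44, 0x88, 0x5e]
t1 = [0x93, 0x5e, 0x44, 0x88]
t2 = [0x88, 0x44, 0x5e, 0x93]
t3 = [0x5e, 0x88, 0x93, 0x5e]

RES = [0x5e, 0x88, 0x93, 0x5e]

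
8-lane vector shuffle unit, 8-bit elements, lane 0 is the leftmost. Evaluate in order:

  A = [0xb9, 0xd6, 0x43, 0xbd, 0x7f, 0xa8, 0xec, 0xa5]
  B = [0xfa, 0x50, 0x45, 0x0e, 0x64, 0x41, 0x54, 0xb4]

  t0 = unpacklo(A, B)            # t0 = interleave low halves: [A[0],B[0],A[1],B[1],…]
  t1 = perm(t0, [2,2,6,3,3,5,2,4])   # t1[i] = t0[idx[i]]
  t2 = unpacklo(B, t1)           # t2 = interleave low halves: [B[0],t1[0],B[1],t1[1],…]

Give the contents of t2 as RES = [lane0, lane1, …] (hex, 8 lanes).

RES = [0xfa, 0xd6, 0x50, 0xd6, 0x45, 0xbd, 0x0e, 0x50]

→ t0 |b9|fa|d6|50|43|45|bd|0e|
→ t1 |d6|d6|bd|50|50|45|d6|43|
→ t2 |fa|d6|50|d6|45|bd|0e|50|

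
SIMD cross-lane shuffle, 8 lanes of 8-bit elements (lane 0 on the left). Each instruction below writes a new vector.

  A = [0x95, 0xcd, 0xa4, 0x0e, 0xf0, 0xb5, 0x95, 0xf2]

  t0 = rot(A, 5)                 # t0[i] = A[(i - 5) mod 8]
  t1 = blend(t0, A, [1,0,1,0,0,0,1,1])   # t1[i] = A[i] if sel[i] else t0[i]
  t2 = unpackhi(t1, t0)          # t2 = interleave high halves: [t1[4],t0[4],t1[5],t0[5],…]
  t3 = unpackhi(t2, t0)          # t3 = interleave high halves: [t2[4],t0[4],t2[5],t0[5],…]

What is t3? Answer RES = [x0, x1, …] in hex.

  t0: 0e f0 b5 95 f2 95 cd a4
  t1: 95 f0 a4 95 f2 95 95 f2
  t2: f2 f2 95 95 95 cd f2 a4
  t3: 95 f2 cd 95 f2 cd a4 a4

RES = [0x95, 0xf2, 0xcd, 0x95, 0xf2, 0xcd, 0xa4, 0xa4]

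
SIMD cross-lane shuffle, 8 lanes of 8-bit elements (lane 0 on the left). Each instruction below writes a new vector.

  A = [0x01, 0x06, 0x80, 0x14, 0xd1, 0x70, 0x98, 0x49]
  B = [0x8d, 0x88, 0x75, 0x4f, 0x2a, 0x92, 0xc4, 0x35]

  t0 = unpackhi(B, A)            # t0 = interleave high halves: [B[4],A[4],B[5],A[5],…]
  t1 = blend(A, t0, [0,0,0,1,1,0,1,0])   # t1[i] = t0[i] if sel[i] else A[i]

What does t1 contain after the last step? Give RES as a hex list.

RES = [ 0x01  0x06  0x80  0x70  0xc4  0x70  0x35  0x49 ]

t0 = [0x2a, 0xd1, 0x92, 0x70, 0xc4, 0x98, 0x35, 0x49]
t1 = [0x01, 0x06, 0x80, 0x70, 0xc4, 0x70, 0x35, 0x49]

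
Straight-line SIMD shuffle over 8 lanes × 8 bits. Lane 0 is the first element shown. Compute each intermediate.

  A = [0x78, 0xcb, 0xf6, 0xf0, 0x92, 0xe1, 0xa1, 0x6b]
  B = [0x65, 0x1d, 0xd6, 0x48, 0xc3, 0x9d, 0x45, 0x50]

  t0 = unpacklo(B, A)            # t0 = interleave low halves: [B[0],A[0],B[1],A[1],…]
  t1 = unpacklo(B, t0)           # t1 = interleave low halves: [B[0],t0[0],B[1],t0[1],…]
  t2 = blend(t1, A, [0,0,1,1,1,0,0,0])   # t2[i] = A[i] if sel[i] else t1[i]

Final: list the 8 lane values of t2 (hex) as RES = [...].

→ t0 |65|78|1d|cb|d6|f6|48|f0|
→ t1 |65|65|1d|78|d6|1d|48|cb|
→ t2 |65|65|f6|f0|92|1d|48|cb|

RES = [ 0x65  0x65  0xf6  0xf0  0x92  0x1d  0x48  0xcb ]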